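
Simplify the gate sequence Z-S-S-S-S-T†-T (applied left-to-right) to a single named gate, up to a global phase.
Z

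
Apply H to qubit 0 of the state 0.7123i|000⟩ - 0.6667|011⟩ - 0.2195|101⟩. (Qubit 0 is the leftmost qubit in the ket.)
0.5037i|000⟩ - 0.1552|001⟩ - 0.4714|011⟩ + 0.5037i|100⟩ + 0.1552|101⟩ - 0.4714|111⟩

H on qubit 0 mixes each pair of kets that differ only in qubit 0: amplitudes (a, b) of (|…0…⟩, |…1…⟩) become ((a + b)/√2, (a − b)/√2). Kets absent from the input have amplitude 0.
(|000⟩, |100⟩): (a, b) = (0.7123i, 0) → (0.5037i, 0.5037i)
(|001⟩, |101⟩): (a, b) = (0, -0.2195) → (-0.1552, 0.1552)
(|011⟩, |111⟩): (a, b) = (-0.6667, 0) → (-0.4714, -0.4714)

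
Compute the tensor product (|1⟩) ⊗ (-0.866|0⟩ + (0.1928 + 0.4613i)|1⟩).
-0.866|10⟩ + (0.1928 + 0.4613i)|11⟩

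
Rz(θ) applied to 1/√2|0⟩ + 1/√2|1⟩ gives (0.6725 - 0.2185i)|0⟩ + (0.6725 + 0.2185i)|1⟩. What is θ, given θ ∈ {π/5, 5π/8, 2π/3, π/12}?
π/5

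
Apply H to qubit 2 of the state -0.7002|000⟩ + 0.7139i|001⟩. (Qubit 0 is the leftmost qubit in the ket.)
(-0.4951 + 0.5048i)|000⟩ + (-0.4951 - 0.5048i)|001⟩

H on qubit 2 mixes each pair of kets that differ only in qubit 2: amplitudes (a, b) of (|…0…⟩, |…1…⟩) become ((a + b)/√2, (a − b)/√2). Kets absent from the input have amplitude 0.
(|000⟩, |001⟩): (a, b) = (-0.7002, 0.7139i) → ((-0.4951 + 0.5048i), (-0.4951 - 0.5048i))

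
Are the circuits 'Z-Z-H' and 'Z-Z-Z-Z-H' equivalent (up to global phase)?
Yes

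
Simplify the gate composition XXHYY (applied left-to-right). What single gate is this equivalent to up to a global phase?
H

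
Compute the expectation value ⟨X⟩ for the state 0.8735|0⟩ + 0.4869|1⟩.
0.8506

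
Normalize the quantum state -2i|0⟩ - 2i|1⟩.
-(1/√2)i|0⟩ - (1/√2)i|1⟩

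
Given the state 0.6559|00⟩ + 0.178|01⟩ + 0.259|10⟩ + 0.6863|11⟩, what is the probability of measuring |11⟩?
0.471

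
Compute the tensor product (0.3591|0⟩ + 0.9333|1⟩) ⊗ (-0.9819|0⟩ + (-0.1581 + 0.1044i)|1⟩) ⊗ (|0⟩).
-0.3526|000⟩ + (-0.05677 + 0.03749i)|010⟩ - 0.9164|100⟩ + (-0.1476 + 0.09744i)|110⟩

amp(|b₁b₂…⟩) = product of the factor amplitudes for bits b₁, b₂, …; only kets whose every factor amplitude is nonzero survive.
|000⟩: (0.3591)(-0.9819)(1) = -0.3526
|010⟩: (0.3591)(-0.1581 + 0.1044i)(1) = (-0.05677 + 0.03749i)
|100⟩: (0.9333)(-0.9819)(1) = -0.9164
|110⟩: (0.9333)(-0.1581 + 0.1044i)(1) = (-0.1476 + 0.09744i)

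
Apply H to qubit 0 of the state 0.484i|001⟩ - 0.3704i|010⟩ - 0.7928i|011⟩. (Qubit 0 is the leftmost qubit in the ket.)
0.3422i|001⟩ - 0.2619i|010⟩ - 0.5606i|011⟩ + 0.3422i|101⟩ - 0.2619i|110⟩ - 0.5606i|111⟩

H on qubit 0 mixes each pair of kets that differ only in qubit 0: amplitudes (a, b) of (|…0…⟩, |…1…⟩) become ((a + b)/√2, (a − b)/√2). Kets absent from the input have amplitude 0.
(|001⟩, |101⟩): (a, b) = (0.484i, 0) → (0.3422i, 0.3422i)
(|010⟩, |110⟩): (a, b) = (-0.3704i, 0) → (-0.2619i, -0.2619i)
(|011⟩, |111⟩): (a, b) = (-0.7928i, 0) → (-0.5606i, -0.5606i)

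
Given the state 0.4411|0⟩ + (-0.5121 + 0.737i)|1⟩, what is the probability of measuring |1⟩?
0.8054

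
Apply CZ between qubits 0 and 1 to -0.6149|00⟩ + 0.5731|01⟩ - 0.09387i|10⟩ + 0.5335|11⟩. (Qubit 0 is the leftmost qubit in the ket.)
-0.6149|00⟩ + 0.5731|01⟩ - 0.09387i|10⟩ - 0.5335|11⟩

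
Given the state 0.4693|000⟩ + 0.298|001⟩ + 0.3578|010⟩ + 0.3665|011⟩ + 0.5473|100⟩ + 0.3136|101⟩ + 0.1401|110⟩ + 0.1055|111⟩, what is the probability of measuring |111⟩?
0.01113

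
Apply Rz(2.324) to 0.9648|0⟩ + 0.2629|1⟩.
(0.3835 - 0.8853i)|0⟩ + (0.1045 + 0.2412i)|1⟩

Rz(2.324) = [[e^(−iθ/2), 0], [0, e^(iθ/2)]] with e^(±iθ/2) = cos(θ/2) ± i·sin(θ/2); θ = 2.324, cos(θ/2) ≈ 0.397505, sin(θ/2) ≈ 0.9176.
With a = amp(|0⟩) = 0.9648 and b = amp(|1⟩) = 0.2629:
new amp(|0⟩) = (0.397505 - 0.9176i)·a = (0.3835 - 0.8853i)
new amp(|1⟩) = (0.397505 + 0.9176i)·b = (0.1045 + 0.2412i)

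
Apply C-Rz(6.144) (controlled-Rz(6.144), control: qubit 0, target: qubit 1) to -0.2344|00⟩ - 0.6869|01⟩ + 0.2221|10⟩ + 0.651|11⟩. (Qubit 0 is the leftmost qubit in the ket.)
-0.2344|00⟩ - 0.6869|01⟩ + (-0.2216 - 0.01544i)|10⟩ + (-0.6494 + 0.04527i)|11⟩

C-Rz(6.144) leaves the control-|0⟩ kets |00⟩, |01⟩ unchanged and applies Rz(6.144) to qubit 1 on the control-|1⟩ pair (|10⟩, |11⟩).
Rz(6.144) = [[e^(−iθ/2), 0], [0, e^(iθ/2)]] with e^(±iθ/2) = cos(θ/2) ± i·sin(θ/2); θ = 6.144, cos(θ/2) ≈ -0.997579, sin(θ/2) ≈ 0.0695365.
With a = amp(|10⟩) = 0.2221 and b = amp(|11⟩) = 0.651:
new amp(|10⟩) = (-0.997579 - 0.0695365i)·a = (-0.2216 - 0.01544i)
new amp(|11⟩) = (-0.997579 + 0.0695365i)·b = (-0.6494 + 0.04527i)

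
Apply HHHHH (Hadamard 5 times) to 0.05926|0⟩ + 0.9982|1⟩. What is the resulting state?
0.7477|0⟩ - 0.6639|1⟩

H² = I, so H^5 = H: a single Hadamard. With (a, b) = (0.05926, 0.9982), H gives ((a + b)/√2, (a − b)/√2) = (0.7477, -0.6639).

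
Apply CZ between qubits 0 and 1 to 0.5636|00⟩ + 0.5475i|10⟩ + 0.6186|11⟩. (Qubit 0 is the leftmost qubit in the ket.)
0.5636|00⟩ + 0.5475i|10⟩ - 0.6186|11⟩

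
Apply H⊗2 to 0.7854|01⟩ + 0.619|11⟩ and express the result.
0.7022|00⟩ - 0.7022|01⟩ + 0.0832|10⟩ - 0.0832|11⟩

H⊗2 gives amp(|y⟩) = (1/2) Σ_x (−1)^(x·y) amp(|x⟩), where x·y is the number of positions in which both x and y have a 1.
|00⟩: (0.7854 + 0.619)/2 = 0.7022
|01⟩: (-0.7854 - 0.619)/2 = -0.7022
|10⟩: (0.7854 - 0.619)/2 = 0.0832
|11⟩: (-0.7854 + 0.619)/2 = -0.0832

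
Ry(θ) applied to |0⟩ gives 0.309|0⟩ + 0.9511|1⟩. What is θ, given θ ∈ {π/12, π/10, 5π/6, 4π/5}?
4π/5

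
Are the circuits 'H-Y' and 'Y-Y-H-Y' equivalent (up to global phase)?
Yes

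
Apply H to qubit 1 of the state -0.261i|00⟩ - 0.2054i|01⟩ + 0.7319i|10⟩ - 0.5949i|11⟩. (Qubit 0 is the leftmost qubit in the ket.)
-0.3298i|00⟩ - 0.03932i|01⟩ + 0.09687i|10⟩ + 0.9382i|11⟩

H on qubit 1 mixes each pair of kets that differ only in qubit 1: amplitudes (a, b) of (|…0…⟩, |…1…⟩) become ((a + b)/√2, (a − b)/√2). Kets absent from the input have amplitude 0.
(|00⟩, |01⟩): (a, b) = (-0.261i, -0.2054i) → (-0.3298i, -0.03932i)
(|10⟩, |11⟩): (a, b) = (0.7319i, -0.5949i) → (0.09687i, 0.9382i)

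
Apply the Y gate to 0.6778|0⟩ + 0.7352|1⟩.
-0.7352i|0⟩ + 0.6778i|1⟩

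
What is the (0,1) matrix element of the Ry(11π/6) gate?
-0.2588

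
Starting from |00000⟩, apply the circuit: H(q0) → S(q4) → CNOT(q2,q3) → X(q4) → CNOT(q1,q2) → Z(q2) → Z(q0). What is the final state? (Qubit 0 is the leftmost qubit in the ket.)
1/√2|00001⟩ - 1/√2|10001⟩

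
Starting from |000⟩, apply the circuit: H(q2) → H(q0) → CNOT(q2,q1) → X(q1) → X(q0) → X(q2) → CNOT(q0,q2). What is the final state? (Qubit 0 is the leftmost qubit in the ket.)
1/2|000⟩ + 1/2|011⟩ + 1/2|101⟩ + 1/2|110⟩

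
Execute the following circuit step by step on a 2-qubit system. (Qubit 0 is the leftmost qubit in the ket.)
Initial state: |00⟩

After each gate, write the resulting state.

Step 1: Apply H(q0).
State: 1/√2|00⟩ + 1/√2|10⟩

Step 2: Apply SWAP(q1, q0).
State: 1/√2|00⟩ + 1/√2|01⟩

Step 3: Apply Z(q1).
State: 1/√2|00⟩ - 1/√2|01⟩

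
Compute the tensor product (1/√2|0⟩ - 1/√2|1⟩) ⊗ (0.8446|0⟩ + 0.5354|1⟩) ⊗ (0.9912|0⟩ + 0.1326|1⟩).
0.592|000⟩ + 0.07919|001⟩ + 0.3753|010⟩ + 0.0502|011⟩ - 0.592|100⟩ - 0.07919|101⟩ - 0.3753|110⟩ - 0.0502|111⟩

amp(|b₁b₂…⟩) = product of the factor amplitudes for bits b₁, b₂, …; only kets whose every factor amplitude is nonzero survive.
|000⟩: (1/√2)(0.8446)(0.9912) = 0.592
|001⟩: (1/√2)(0.8446)(0.1326) = 0.07919
|010⟩: (1/√2)(0.5354)(0.9912) = 0.3753
|011⟩: (1/√2)(0.5354)(0.1326) = 0.0502
|100⟩: (-1/√2)(0.8446)(0.9912) = -0.592
|101⟩: (-1/√2)(0.8446)(0.1326) = -0.07919
|110⟩: (-1/√2)(0.5354)(0.9912) = -0.3753
|111⟩: (-1/√2)(0.5354)(0.1326) = -0.0502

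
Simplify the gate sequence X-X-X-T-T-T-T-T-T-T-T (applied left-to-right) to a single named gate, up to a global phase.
X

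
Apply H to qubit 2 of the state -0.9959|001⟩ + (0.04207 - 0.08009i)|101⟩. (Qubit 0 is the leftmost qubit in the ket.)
-0.7042|000⟩ + 0.7042|001⟩ + (0.02975 - 0.05663i)|100⟩ + (-0.02975 + 0.05663i)|101⟩

H on qubit 2 mixes each pair of kets that differ only in qubit 2: amplitudes (a, b) of (|…0…⟩, |…1…⟩) become ((a + b)/√2, (a − b)/√2). Kets absent from the input have amplitude 0.
(|000⟩, |001⟩): (a, b) = (0, -0.9959) → (-0.7042, 0.7042)
(|100⟩, |101⟩): (a, b) = (0, (0.04207 - 0.08009i)) → ((0.02975 - 0.05663i), (-0.02975 + 0.05663i))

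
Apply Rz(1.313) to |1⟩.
(0.7921 + 0.6103i)|1⟩

Rz(1.313) = [[e^(−iθ/2), 0], [0, e^(iθ/2)]] with e^(±iθ/2) = cos(θ/2) ± i·sin(θ/2); θ = 1.313, cos(θ/2) ≈ 0.792133, sin(θ/2) ≈ 0.610348.
With a = amp(|0⟩) = 0 and b = amp(|1⟩) = 1:
new amp(|0⟩) = (0.792133 - 0.610348i)·a = 0
new amp(|1⟩) = (0.792133 + 0.610348i)·b = (0.7921 + 0.6103i)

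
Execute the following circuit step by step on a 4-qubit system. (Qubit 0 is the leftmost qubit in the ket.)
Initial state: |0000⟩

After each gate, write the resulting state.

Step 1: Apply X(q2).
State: |0010⟩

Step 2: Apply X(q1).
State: |0110⟩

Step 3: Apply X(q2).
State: |0100⟩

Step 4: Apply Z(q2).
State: |0100⟩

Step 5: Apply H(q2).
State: 1/√2|0100⟩ + 1/√2|0110⟩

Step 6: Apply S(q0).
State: 1/√2|0100⟩ + 1/√2|0110⟩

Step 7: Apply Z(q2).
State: 1/√2|0100⟩ - 1/√2|0110⟩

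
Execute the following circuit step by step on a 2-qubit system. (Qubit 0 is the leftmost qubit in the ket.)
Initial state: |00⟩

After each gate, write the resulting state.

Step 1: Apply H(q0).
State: 1/√2|00⟩ + 1/√2|10⟩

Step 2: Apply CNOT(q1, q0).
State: 1/√2|00⟩ + 1/√2|10⟩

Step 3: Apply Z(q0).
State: 1/√2|00⟩ - 1/√2|10⟩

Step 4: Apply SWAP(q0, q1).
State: 1/√2|00⟩ - 1/√2|01⟩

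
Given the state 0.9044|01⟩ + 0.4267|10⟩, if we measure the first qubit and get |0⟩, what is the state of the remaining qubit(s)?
|1⟩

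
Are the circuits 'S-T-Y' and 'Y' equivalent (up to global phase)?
No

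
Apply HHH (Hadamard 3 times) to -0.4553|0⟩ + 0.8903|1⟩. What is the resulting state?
0.3076|0⟩ - 0.9515|1⟩

H² = I, so H^3 = H: a single Hadamard. With (a, b) = (-0.4553, 0.8903), H gives ((a + b)/√2, (a − b)/√2) = (0.3076, -0.9515).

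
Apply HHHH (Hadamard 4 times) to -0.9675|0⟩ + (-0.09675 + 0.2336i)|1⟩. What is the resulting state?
-0.9675|0⟩ + (-0.09675 + 0.2336i)|1⟩

H² = I, so an even number of Hadamards cancels: H^4 = I and the state is unchanged.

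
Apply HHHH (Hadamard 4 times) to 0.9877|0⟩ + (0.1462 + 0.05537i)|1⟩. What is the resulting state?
0.9877|0⟩ + (0.1462 + 0.05537i)|1⟩

H² = I, so an even number of Hadamards cancels: H^4 = I and the state is unchanged.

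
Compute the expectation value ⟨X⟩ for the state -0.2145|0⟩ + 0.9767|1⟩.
-0.419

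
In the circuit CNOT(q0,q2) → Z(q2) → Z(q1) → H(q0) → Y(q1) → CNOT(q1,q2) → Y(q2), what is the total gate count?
7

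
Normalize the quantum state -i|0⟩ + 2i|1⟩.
-(1/√5)i|0⟩ + 0.8944i|1⟩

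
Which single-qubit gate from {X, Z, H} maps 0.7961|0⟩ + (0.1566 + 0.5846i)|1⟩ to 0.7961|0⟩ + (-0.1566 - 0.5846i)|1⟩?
Z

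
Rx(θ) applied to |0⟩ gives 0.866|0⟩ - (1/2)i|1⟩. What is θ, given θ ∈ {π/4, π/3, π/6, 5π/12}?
π/3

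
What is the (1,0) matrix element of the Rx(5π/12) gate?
-0.6088i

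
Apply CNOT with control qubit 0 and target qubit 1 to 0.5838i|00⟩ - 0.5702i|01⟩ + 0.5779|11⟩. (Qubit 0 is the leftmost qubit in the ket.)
0.5838i|00⟩ - 0.5702i|01⟩ + 0.5779|10⟩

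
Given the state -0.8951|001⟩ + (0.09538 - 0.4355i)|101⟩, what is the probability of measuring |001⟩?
0.8012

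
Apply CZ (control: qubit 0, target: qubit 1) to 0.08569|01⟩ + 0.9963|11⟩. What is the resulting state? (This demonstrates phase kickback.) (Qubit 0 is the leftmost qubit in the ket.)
0.08569|01⟩ - 0.9963|11⟩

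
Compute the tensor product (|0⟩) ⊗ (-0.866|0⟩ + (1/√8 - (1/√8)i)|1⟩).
-0.866|00⟩ + (1/√8 - (1/√8)i)|01⟩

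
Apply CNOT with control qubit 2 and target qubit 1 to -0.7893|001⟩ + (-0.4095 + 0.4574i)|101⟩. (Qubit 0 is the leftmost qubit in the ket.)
-0.7893|011⟩ + (-0.4095 + 0.4574i)|111⟩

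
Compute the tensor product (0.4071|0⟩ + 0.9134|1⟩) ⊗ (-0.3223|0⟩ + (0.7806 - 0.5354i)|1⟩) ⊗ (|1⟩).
-0.1312|001⟩ + (0.3178 - 0.218i)|011⟩ - 0.2944|101⟩ + (0.713 - 0.489i)|111⟩

amp(|b₁b₂…⟩) = product of the factor amplitudes for bits b₁, b₂, …; only kets whose every factor amplitude is nonzero survive.
|001⟩: (0.4071)(-0.3223)(1) = -0.1312
|011⟩: (0.4071)(0.7806 - 0.5354i)(1) = (0.3178 - 0.218i)
|101⟩: (0.9134)(-0.3223)(1) = -0.2944
|111⟩: (0.9134)(0.7806 - 0.5354i)(1) = (0.713 - 0.489i)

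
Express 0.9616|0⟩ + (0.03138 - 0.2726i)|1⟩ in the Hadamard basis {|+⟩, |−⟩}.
(0.7021 - 0.1928i)|+⟩ + (0.6578 + 0.1928i)|−⟩

With |ψ⟩ = α|0⟩ + β|1⟩, the Hadamard-basis coefficients are ⟨+|ψ⟩ = (α + β)/√2 and ⟨−|ψ⟩ = (α − β)/√2.
Here α = 0.9616, β = (0.03138 - 0.2726i): (α + β)/√2 = (0.7021 - 0.1928i), (α − β)/√2 = (0.6578 + 0.1928i).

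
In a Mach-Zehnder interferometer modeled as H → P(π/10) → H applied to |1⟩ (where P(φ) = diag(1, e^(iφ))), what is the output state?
(0.02447 - 0.1545i)|0⟩ + (0.9755 + 0.1545i)|1⟩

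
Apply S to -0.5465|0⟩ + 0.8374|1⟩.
-0.5465|0⟩ + 0.8374i|1⟩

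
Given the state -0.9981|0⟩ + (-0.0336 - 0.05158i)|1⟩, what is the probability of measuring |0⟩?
0.9962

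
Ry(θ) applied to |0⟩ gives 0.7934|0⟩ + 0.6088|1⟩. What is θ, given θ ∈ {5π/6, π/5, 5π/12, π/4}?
5π/12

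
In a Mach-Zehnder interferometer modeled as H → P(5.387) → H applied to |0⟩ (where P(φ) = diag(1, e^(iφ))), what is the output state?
(0.8123 - 0.3905i)|0⟩ + (0.1877 + 0.3905i)|1⟩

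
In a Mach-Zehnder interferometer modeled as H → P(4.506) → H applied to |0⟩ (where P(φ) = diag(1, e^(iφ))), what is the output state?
(0.3975 - 0.4894i)|0⟩ + (0.6025 + 0.4894i)|1⟩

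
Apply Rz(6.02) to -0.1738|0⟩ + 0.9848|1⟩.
(0.1723 + 0.0228i)|0⟩ + (-0.9763 + 0.1292i)|1⟩

Rz(6.02) = [[e^(−iθ/2), 0], [0, e^(iθ/2)]] with e^(±iθ/2) = cos(θ/2) ± i·sin(θ/2); θ = 6.02, cos(θ/2) ≈ -0.991354, sin(θ/2) ≈ 0.131213.
With a = amp(|0⟩) = -0.1738 and b = amp(|1⟩) = 0.9848:
new amp(|0⟩) = (-0.991354 - 0.131213i)·a = (0.1723 + 0.0228i)
new amp(|1⟩) = (-0.991354 + 0.131213i)·b = (-0.9763 + 0.1292i)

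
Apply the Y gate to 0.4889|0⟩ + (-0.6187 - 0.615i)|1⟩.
(-0.615 + 0.6187i)|0⟩ + 0.4889i|1⟩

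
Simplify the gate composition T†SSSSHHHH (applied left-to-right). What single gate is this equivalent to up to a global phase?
T†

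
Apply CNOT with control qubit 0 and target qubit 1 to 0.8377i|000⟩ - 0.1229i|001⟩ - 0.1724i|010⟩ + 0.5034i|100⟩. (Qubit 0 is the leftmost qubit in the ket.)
0.8377i|000⟩ - 0.1229i|001⟩ - 0.1724i|010⟩ + 0.5034i|110⟩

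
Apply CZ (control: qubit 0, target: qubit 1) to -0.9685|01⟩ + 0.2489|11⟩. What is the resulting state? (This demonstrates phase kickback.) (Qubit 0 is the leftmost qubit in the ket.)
-0.9685|01⟩ - 0.2489|11⟩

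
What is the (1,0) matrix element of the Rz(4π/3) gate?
0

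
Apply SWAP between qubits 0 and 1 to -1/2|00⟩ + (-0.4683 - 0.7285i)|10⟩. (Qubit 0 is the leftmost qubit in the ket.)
-1/2|00⟩ + (-0.4683 - 0.7285i)|01⟩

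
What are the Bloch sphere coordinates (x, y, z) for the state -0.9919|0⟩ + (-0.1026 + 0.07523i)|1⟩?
(0.2035, -0.1492, 0.9677)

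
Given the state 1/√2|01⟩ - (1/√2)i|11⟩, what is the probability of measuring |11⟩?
1/2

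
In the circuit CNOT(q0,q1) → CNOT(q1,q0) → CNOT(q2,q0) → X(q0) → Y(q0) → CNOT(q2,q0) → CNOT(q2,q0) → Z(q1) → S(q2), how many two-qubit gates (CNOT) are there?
5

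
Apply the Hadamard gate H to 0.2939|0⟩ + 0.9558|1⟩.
0.8837|0⟩ - 0.468|1⟩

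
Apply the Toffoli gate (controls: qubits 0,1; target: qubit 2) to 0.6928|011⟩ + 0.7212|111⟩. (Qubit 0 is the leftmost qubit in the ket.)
0.6928|011⟩ + 0.7212|110⟩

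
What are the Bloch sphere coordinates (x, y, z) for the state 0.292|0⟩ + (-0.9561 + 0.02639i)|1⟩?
(-0.5584, 0.01541, -0.8296)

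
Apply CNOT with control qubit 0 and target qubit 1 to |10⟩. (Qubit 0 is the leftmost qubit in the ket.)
|11⟩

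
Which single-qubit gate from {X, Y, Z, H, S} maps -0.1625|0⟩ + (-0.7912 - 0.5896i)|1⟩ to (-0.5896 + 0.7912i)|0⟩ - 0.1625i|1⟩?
Y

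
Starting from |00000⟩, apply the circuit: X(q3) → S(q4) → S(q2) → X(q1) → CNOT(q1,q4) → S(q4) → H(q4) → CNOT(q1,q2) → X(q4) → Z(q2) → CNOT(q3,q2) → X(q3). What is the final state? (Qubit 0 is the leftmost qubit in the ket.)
(1/√2)i|01000⟩ - (1/√2)i|01001⟩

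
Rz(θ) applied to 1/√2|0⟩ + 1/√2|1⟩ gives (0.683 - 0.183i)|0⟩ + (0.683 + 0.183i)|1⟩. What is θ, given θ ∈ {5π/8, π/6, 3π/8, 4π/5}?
π/6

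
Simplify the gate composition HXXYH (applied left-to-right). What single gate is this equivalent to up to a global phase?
Y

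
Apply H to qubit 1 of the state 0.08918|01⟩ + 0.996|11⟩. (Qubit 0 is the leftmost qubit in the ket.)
0.06306|00⟩ - 0.06306|01⟩ + 0.7043|10⟩ - 0.7043|11⟩

H on qubit 1 mixes each pair of kets that differ only in qubit 1: amplitudes (a, b) of (|…0…⟩, |…1…⟩) become ((a + b)/√2, (a − b)/√2). Kets absent from the input have amplitude 0.
(|00⟩, |01⟩): (a, b) = (0, 0.08918) → (0.06306, -0.06306)
(|10⟩, |11⟩): (a, b) = (0, 0.996) → (0.7043, -0.7043)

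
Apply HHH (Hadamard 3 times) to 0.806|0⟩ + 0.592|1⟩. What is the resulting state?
0.9885|0⟩ + 0.1513|1⟩

H² = I, so H^3 = H: a single Hadamard. With (a, b) = (0.806, 0.592), H gives ((a + b)/√2, (a − b)/√2) = (0.9885, 0.1513).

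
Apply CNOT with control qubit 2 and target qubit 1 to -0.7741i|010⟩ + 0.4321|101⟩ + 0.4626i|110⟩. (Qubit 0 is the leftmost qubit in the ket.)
-0.7741i|010⟩ + 0.4626i|110⟩ + 0.4321|111⟩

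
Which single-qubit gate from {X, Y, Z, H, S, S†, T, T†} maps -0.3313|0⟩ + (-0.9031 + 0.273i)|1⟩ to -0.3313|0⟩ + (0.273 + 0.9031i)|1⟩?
S†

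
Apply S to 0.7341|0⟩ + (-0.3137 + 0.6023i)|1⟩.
0.7341|0⟩ + (-0.6023 - 0.3137i)|1⟩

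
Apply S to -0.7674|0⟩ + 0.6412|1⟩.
-0.7674|0⟩ + 0.6412i|1⟩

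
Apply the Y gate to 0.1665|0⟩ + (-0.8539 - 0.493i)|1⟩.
(-0.493 + 0.8539i)|0⟩ + 0.1665i|1⟩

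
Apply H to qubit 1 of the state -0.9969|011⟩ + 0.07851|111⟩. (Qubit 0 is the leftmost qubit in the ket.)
-0.7049|001⟩ + 0.7049|011⟩ + 0.05551|101⟩ - 0.05551|111⟩

H on qubit 1 mixes each pair of kets that differ only in qubit 1: amplitudes (a, b) of (|…0…⟩, |…1…⟩) become ((a + b)/√2, (a − b)/√2). Kets absent from the input have amplitude 0.
(|001⟩, |011⟩): (a, b) = (0, -0.9969) → (-0.7049, 0.7049)
(|101⟩, |111⟩): (a, b) = (0, 0.07851) → (0.05551, -0.05551)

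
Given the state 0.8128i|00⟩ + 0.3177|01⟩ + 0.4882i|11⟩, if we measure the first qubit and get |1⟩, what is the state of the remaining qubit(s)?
i|1⟩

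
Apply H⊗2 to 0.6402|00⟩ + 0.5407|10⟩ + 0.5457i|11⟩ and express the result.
(0.5905 + 0.2729i)|00⟩ + (0.5905 - 0.2729i)|01⟩ + (0.04975 - 0.2729i)|10⟩ + (0.04975 + 0.2729i)|11⟩

H⊗2 gives amp(|y⟩) = (1/2) Σ_x (−1)^(x·y) amp(|x⟩), where x·y is the number of positions in which both x and y have a 1.
|00⟩: (0.6402 + 0.5407 + 0.5457i)/2 = (0.5905 + 0.2729i)
|01⟩: (0.6402 + 0.5407 - 0.5457i)/2 = (0.5905 - 0.2729i)
|10⟩: (0.6402 - 0.5407 - 0.5457i)/2 = (0.04975 - 0.2729i)
|11⟩: (0.6402 - 0.5407 + 0.5457i)/2 = (0.04975 + 0.2729i)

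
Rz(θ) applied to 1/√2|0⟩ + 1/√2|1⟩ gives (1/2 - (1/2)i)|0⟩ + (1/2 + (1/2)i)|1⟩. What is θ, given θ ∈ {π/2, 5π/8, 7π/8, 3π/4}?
π/2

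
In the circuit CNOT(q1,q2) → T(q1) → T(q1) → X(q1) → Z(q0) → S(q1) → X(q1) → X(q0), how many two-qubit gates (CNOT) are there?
1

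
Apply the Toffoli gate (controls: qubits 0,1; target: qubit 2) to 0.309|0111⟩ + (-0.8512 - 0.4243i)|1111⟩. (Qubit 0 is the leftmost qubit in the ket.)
0.309|0111⟩ + (-0.8512 - 0.4243i)|1101⟩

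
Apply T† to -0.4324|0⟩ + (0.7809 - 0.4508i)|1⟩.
-0.4324|0⟩ + (0.2334 - 0.8709i)|1⟩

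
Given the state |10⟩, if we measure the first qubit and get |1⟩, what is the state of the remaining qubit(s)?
|0⟩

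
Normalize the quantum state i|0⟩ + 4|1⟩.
0.2425i|0⟩ + 0.9701|1⟩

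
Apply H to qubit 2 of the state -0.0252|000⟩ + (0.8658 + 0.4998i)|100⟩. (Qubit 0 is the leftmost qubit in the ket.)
-0.01782|000⟩ - 0.01782|001⟩ + (0.6122 + 0.3534i)|100⟩ + (0.6122 + 0.3534i)|101⟩

H on qubit 2 mixes each pair of kets that differ only in qubit 2: amplitudes (a, b) of (|…0…⟩, |…1…⟩) become ((a + b)/√2, (a − b)/√2). Kets absent from the input have amplitude 0.
(|000⟩, |001⟩): (a, b) = (-0.0252, 0) → (-0.01782, -0.01782)
(|100⟩, |101⟩): (a, b) = ((0.8658 + 0.4998i), 0) → ((0.6122 + 0.3534i), (0.6122 + 0.3534i))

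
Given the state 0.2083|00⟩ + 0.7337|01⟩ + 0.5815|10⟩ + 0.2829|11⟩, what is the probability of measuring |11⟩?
0.08003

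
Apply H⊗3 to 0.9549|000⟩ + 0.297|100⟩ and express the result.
0.4426|000⟩ + 0.4426|001⟩ + 0.4426|010⟩ + 0.4426|011⟩ + 0.2326|100⟩ + 0.2326|101⟩ + 0.2326|110⟩ + 0.2326|111⟩

H⊗3 gives amp(|y⟩) = (1/2√2) Σ_x (−1)^(x·y) amp(|x⟩), where x·y is the number of positions in which both x and y have a 1.
|000⟩: (0.9549 + 0.297)/(2√2) = 0.4426
|001⟩: (0.9549 + 0.297)/(2√2) = 0.4426
|010⟩: (0.9549 + 0.297)/(2√2) = 0.4426
|011⟩: (0.9549 + 0.297)/(2√2) = 0.4426
|100⟩: (0.9549 - 0.297)/(2√2) = 0.2326
|101⟩: (0.9549 - 0.297)/(2√2) = 0.2326
|110⟩: (0.9549 - 0.297)/(2√2) = 0.2326
|111⟩: (0.9549 - 0.297)/(2√2) = 0.2326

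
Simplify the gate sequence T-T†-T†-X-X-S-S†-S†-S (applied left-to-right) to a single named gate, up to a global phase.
T†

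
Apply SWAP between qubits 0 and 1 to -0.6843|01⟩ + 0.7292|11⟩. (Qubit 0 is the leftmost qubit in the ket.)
-0.6843|10⟩ + 0.7292|11⟩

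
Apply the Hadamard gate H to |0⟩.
1/√2|0⟩ + 1/√2|1⟩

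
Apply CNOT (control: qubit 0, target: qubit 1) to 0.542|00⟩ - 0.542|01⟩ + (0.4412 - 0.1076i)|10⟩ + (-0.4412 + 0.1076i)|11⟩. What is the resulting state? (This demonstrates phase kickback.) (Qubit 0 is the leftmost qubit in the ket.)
0.542|00⟩ - 0.542|01⟩ + (-0.4412 + 0.1076i)|10⟩ + (0.4412 - 0.1076i)|11⟩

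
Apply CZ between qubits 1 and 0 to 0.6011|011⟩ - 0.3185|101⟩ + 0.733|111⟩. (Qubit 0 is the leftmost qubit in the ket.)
0.6011|011⟩ - 0.3185|101⟩ - 0.733|111⟩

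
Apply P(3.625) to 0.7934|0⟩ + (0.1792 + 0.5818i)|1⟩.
0.7934|0⟩ + (0.1118 - 0.5984i)|1⟩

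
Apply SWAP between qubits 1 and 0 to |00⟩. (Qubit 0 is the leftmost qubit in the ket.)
|00⟩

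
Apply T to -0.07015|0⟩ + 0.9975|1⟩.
-0.07015|0⟩ + (0.7053 + 0.7053i)|1⟩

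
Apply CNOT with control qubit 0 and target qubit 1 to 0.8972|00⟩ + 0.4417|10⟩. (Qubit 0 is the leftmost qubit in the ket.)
0.8972|00⟩ + 0.4417|11⟩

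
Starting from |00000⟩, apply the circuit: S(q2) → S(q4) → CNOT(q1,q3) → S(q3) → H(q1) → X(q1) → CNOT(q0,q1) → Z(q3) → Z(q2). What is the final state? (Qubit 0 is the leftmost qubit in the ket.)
1/√2|00000⟩ + 1/√2|01000⟩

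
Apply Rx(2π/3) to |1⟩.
-0.866i|0⟩ + 1/2|1⟩

Rx(2π/3) = [[cos(θ/2), −i·sin(θ/2)], [−i·sin(θ/2), cos(θ/2)]]; θ = 2π/3, cos(θ/2) ≈ 0.5, sin(θ/2) ≈ 0.866025.
With a = amp(|0⟩) = 0 and b = amp(|1⟩) = 1:
new amp(|0⟩) = (0.5)·a + (-0.866025i)·b = -0.866i
new amp(|1⟩) = (-0.866025i)·a + (0.5)·b = 1/2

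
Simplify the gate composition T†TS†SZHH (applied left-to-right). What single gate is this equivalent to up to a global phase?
Z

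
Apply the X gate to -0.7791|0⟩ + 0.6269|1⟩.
0.6269|0⟩ - 0.7791|1⟩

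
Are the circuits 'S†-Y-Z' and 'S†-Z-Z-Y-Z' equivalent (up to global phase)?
Yes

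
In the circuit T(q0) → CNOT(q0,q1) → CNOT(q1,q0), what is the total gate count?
3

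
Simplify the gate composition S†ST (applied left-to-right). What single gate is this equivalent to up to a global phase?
T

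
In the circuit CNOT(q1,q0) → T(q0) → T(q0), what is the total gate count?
3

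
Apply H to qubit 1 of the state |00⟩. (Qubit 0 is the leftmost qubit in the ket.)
1/√2|00⟩ + 1/√2|01⟩

H on qubit 1 mixes each pair of kets that differ only in qubit 1: amplitudes (a, b) of (|…0…⟩, |…1…⟩) become ((a + b)/√2, (a − b)/√2). Kets absent from the input have amplitude 0.
(|00⟩, |01⟩): (a, b) = (1, 0) → (1/√2, 1/√2)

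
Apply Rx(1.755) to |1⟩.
-0.7691i|0⟩ + 0.6391|1⟩

Rx(1.755) = [[cos(θ/2), −i·sin(θ/2)], [−i·sin(θ/2), cos(θ/2)]]; θ = 1.755, cos(θ/2) ≈ 0.639076, sin(θ/2) ≈ 0.769144.
With a = amp(|0⟩) = 0 and b = amp(|1⟩) = 1:
new amp(|0⟩) = (0.639076)·a + (-0.769144i)·b = -0.7691i
new amp(|1⟩) = (-0.769144i)·a + (0.639076)·b = 0.6391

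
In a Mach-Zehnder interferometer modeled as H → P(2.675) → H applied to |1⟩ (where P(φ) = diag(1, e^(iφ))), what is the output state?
(0.9466 - 0.2249i)|0⟩ + (0.05345 + 0.2249i)|1⟩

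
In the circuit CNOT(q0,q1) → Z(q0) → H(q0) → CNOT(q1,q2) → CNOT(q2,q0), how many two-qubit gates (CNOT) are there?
3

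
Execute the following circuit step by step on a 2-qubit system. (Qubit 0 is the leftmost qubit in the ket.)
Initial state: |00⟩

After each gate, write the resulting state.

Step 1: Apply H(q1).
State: 1/√2|00⟩ + 1/√2|01⟩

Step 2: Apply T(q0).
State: 1/√2|00⟩ + 1/√2|01⟩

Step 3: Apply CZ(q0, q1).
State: 1/√2|00⟩ + 1/√2|01⟩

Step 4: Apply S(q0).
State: 1/√2|00⟩ + 1/√2|01⟩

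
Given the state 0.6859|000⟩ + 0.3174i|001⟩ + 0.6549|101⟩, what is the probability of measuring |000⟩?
0.4705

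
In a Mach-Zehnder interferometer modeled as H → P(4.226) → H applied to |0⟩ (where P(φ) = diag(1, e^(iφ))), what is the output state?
(0.2663 - 0.442i)|0⟩ + (0.7337 + 0.442i)|1⟩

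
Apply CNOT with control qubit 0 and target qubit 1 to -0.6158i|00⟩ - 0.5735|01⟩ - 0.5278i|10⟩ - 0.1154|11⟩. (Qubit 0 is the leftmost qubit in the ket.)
-0.6158i|00⟩ - 0.5735|01⟩ - 0.1154|10⟩ - 0.5278i|11⟩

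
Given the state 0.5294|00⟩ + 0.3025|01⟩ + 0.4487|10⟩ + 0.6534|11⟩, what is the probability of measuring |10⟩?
0.2013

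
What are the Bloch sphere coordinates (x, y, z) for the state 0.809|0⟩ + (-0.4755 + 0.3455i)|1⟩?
(-0.7694, 0.559, 0.309)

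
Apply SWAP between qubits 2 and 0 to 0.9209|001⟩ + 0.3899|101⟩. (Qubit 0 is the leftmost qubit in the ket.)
0.9209|100⟩ + 0.3899|101⟩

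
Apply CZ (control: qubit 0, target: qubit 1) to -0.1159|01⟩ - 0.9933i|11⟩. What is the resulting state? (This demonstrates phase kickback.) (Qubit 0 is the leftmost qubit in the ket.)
-0.1159|01⟩ + 0.9933i|11⟩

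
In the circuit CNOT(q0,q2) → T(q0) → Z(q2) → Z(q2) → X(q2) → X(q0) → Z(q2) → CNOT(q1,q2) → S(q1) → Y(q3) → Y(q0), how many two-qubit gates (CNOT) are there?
2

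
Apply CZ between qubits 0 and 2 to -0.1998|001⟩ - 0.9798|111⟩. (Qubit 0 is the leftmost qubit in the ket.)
-0.1998|001⟩ + 0.9798|111⟩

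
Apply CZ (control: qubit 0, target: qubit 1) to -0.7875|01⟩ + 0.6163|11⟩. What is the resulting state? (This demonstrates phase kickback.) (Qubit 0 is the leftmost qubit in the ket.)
-0.7875|01⟩ - 0.6163|11⟩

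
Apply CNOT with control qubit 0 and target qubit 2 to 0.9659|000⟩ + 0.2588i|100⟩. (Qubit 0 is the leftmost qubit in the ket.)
0.9659|000⟩ + 0.2588i|101⟩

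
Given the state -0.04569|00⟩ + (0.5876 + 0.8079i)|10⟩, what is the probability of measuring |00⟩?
0.002088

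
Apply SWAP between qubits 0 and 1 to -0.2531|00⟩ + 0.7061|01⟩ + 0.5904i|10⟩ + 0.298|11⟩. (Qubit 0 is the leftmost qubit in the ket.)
-0.2531|00⟩ + 0.5904i|01⟩ + 0.7061|10⟩ + 0.298|11⟩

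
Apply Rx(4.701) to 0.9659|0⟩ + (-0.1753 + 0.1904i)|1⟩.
(-0.5437 + 0.1247i)|0⟩ + (0.1232 - 0.8207i)|1⟩

Rx(4.701) = [[cos(θ/2), −i·sin(θ/2)], [−i·sin(θ/2), cos(θ/2)]]; θ = 4.701, cos(θ/2) ≈ -0.703069, sin(θ/2) ≈ 0.711122.
With a = amp(|0⟩) = 0.9659 and b = amp(|1⟩) = (-0.1753 + 0.1904i):
new amp(|0⟩) = (-0.703069)·a + (-0.711122i)·b = (-0.5437 + 0.1247i)
new amp(|1⟩) = (-0.711122i)·a + (-0.703069)·b = (0.1232 - 0.8207i)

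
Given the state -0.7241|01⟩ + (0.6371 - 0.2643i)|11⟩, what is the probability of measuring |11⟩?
0.4758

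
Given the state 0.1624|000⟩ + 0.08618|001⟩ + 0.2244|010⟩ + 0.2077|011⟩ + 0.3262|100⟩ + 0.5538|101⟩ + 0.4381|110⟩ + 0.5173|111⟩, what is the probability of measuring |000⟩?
0.02637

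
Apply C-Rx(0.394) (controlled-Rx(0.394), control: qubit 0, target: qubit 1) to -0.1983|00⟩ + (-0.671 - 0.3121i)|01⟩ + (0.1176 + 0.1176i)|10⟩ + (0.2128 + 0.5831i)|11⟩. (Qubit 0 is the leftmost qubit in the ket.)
-0.1983|00⟩ + (-0.671 - 0.3121i)|01⟩ + (0.2295 + 0.07367i)|10⟩ + (0.2317 + 0.5488i)|11⟩

C-Rx(0.394) leaves the control-|0⟩ kets |00⟩, |01⟩ unchanged and applies Rx(0.394) to qubit 1 on the control-|1⟩ pair (|10⟩, |11⟩).
Rx(0.394) = [[cos(θ/2), −i·sin(θ/2)], [−i·sin(θ/2), cos(θ/2)]]; θ = 0.394, cos(θ/2) ≈ 0.980658, sin(θ/2) ≈ 0.195728.
With a = amp(|10⟩) = (0.1176 + 0.1176i) and b = amp(|11⟩) = (0.2128 + 0.5831i):
new amp(|10⟩) = (0.980658)·a + (-0.195728i)·b = (0.2295 + 0.07367i)
new amp(|11⟩) = (-0.195728i)·a + (0.980658)·b = (0.2317 + 0.5488i)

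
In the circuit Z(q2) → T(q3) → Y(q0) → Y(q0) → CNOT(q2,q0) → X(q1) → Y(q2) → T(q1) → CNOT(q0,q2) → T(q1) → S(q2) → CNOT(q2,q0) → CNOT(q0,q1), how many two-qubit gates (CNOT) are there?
4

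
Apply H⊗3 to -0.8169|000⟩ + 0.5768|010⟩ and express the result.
-0.08489|000⟩ - 0.08489|001⟩ - 0.4927|010⟩ - 0.4927|011⟩ - 0.08489|100⟩ - 0.08489|101⟩ - 0.4927|110⟩ - 0.4927|111⟩

H⊗3 gives amp(|y⟩) = (1/2√2) Σ_x (−1)^(x·y) amp(|x⟩), where x·y is the number of positions in which both x and y have a 1.
|000⟩: (-0.8169 + 0.5768)/(2√2) = -0.08489
|001⟩: (-0.8169 + 0.5768)/(2√2) = -0.08489
|010⟩: (-0.8169 - 0.5768)/(2√2) = -0.4927
|011⟩: (-0.8169 - 0.5768)/(2√2) = -0.4927
|100⟩: (-0.8169 + 0.5768)/(2√2) = -0.08489
|101⟩: (-0.8169 + 0.5768)/(2√2) = -0.08489
|110⟩: (-0.8169 - 0.5768)/(2√2) = -0.4927
|111⟩: (-0.8169 - 0.5768)/(2√2) = -0.4927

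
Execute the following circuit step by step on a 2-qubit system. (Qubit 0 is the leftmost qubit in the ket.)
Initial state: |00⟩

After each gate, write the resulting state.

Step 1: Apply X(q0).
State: |10⟩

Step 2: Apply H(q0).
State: 1/√2|00⟩ - 1/√2|10⟩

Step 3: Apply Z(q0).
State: 1/√2|00⟩ + 1/√2|10⟩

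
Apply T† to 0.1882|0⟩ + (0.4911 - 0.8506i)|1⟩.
0.1882|0⟩ + (-0.2542 - 0.9487i)|1⟩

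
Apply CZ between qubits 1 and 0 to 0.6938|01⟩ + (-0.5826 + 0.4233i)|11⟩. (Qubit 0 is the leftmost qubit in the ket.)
0.6938|01⟩ + (0.5826 - 0.4233i)|11⟩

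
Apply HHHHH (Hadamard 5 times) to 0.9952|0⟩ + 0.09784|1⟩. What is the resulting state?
0.7729|0⟩ + 0.6345|1⟩

H² = I, so H^5 = H: a single Hadamard. With (a, b) = (0.9952, 0.09784), H gives ((a + b)/√2, (a − b)/√2) = (0.7729, 0.6345).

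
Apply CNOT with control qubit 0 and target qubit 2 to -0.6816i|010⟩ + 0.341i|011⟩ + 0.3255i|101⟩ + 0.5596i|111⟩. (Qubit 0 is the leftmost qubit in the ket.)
-0.6816i|010⟩ + 0.341i|011⟩ + 0.3255i|100⟩ + 0.5596i|110⟩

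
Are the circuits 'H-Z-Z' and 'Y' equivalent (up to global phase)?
No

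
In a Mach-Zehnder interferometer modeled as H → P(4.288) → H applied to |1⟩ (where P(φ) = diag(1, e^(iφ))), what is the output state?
(0.7059 + 0.4556i)|0⟩ + (0.2941 - 0.4556i)|1⟩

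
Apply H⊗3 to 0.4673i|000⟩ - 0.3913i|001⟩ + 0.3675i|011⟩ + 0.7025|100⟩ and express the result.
(0.2484 + 0.1568i)|000⟩ + (0.2484 + 0.1736i)|001⟩ + (0.2484 - 0.1031i)|010⟩ + (0.2484 + 0.4335i)|011⟩ + (-0.2484 + 0.1568i)|100⟩ + (-0.2484 + 0.1736i)|101⟩ + (-0.2484 - 0.1031i)|110⟩ + (-0.2484 + 0.4335i)|111⟩

H⊗3 gives amp(|y⟩) = (1/2√2) Σ_x (−1)^(x·y) amp(|x⟩), where x·y is the number of positions in which both x and y have a 1.
|000⟩: (0.4673i - 0.3913i + 0.3675i + 0.7025)/(2√2) = (0.2484 + 0.1568i)
|001⟩: (0.4673i + 0.3913i - 0.3675i + 0.7025)/(2√2) = (0.2484 + 0.1736i)
|010⟩: (0.4673i - 0.3913i - 0.3675i + 0.7025)/(2√2) = (0.2484 - 0.1031i)
|011⟩: (0.4673i + 0.3913i + 0.3675i + 0.7025)/(2√2) = (0.2484 + 0.4335i)
|100⟩: (0.4673i - 0.3913i + 0.3675i - 0.7025)/(2√2) = (-0.2484 + 0.1568i)
|101⟩: (0.4673i + 0.3913i - 0.3675i - 0.7025)/(2√2) = (-0.2484 + 0.1736i)
|110⟩: (0.4673i - 0.3913i - 0.3675i - 0.7025)/(2√2) = (-0.2484 - 0.1031i)
|111⟩: (0.4673i + 0.3913i + 0.3675i - 0.7025)/(2√2) = (-0.2484 + 0.4335i)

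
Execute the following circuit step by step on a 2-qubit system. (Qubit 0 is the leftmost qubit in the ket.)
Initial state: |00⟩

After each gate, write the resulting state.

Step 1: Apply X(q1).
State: |01⟩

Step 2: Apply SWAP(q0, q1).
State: |10⟩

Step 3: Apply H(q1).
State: 1/√2|10⟩ + 1/√2|11⟩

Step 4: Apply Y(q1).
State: -(1/√2)i|10⟩ + (1/√2)i|11⟩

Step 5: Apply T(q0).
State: (1/2 - (1/2)i)|10⟩ + (-1/2 + (1/2)i)|11⟩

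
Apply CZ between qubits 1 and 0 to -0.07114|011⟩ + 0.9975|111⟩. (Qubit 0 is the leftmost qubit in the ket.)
-0.07114|011⟩ - 0.9975|111⟩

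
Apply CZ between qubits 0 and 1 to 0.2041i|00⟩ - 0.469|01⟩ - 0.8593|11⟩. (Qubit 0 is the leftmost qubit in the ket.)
0.2041i|00⟩ - 0.469|01⟩ + 0.8593|11⟩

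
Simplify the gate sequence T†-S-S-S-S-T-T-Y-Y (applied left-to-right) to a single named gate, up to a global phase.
T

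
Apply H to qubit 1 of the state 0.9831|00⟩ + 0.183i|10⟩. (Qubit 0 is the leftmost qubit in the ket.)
0.6952|00⟩ + 0.6952|01⟩ + 0.1294i|10⟩ + 0.1294i|11⟩

H on qubit 1 mixes each pair of kets that differ only in qubit 1: amplitudes (a, b) of (|…0…⟩, |…1…⟩) become ((a + b)/√2, (a − b)/√2). Kets absent from the input have amplitude 0.
(|00⟩, |01⟩): (a, b) = (0.9831, 0) → (0.6952, 0.6952)
(|10⟩, |11⟩): (a, b) = (0.183i, 0) → (0.1294i, 0.1294i)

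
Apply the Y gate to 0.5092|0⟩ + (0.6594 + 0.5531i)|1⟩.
(0.5531 - 0.6594i)|0⟩ + 0.5092i|1⟩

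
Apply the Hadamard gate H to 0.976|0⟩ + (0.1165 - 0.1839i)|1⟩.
(0.7725 - 0.13i)|0⟩ + (0.6078 + 0.13i)|1⟩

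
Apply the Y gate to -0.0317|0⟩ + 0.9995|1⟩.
-0.9995i|0⟩ - 0.0317i|1⟩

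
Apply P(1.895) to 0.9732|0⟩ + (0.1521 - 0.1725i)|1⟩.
0.9732|0⟩ + (0.1151 + 0.1991i)|1⟩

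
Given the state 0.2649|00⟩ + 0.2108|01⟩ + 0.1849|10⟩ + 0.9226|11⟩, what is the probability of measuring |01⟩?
0.04444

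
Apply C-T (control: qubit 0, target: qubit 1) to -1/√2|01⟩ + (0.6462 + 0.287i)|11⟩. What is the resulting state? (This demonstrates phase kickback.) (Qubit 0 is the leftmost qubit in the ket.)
-1/√2|01⟩ + (0.254 + 0.6599i)|11⟩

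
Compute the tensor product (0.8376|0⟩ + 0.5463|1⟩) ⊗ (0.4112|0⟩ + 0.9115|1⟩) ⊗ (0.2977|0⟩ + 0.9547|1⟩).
0.1025|000⟩ + 0.3288|001⟩ + 0.2273|010⟩ + 0.7289|011⟩ + 0.06687|100⟩ + 0.2145|101⟩ + 0.1482|110⟩ + 0.4754|111⟩

amp(|b₁b₂…⟩) = product of the factor amplitudes for bits b₁, b₂, …; only kets whose every factor amplitude is nonzero survive.
|000⟩: (0.8376)(0.4112)(0.2977) = 0.1025
|001⟩: (0.8376)(0.4112)(0.9547) = 0.3288
|010⟩: (0.8376)(0.9115)(0.2977) = 0.2273
|011⟩: (0.8376)(0.9115)(0.9547) = 0.7289
|100⟩: (0.5463)(0.4112)(0.2977) = 0.06687
|101⟩: (0.5463)(0.4112)(0.9547) = 0.2145
|110⟩: (0.5463)(0.9115)(0.2977) = 0.1482
|111⟩: (0.5463)(0.9115)(0.9547) = 0.4754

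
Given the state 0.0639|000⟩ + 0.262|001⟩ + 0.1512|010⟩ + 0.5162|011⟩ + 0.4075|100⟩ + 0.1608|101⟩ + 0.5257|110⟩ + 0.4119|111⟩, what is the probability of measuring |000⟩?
0.004083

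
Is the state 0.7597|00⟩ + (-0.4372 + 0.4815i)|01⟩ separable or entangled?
Separable

Writing the state as a|00⟩ + b|01⟩ + c|10⟩ + d|11⟩, it is a product state iff ad − bc = 0.
Here (a, b, c, d) = (0.7597, (-0.4372 + 0.4815i), 0, 0): ad − bc = (0.7597)(0) − (-0.4372 + 0.4815i)(0) = 0, so the state is separable.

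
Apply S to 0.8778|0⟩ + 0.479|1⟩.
0.8778|0⟩ + 0.479i|1⟩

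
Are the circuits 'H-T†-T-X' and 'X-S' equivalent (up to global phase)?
No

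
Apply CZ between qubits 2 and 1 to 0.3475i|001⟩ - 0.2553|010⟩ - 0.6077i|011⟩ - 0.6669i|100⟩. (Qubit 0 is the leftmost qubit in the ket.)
0.3475i|001⟩ - 0.2553|010⟩ + 0.6077i|011⟩ - 0.6669i|100⟩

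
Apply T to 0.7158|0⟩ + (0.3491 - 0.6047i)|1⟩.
0.7158|0⟩ + (0.6744 - 0.1807i)|1⟩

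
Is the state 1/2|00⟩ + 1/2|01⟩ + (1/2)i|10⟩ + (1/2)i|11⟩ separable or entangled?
Separable

Writing the state as a|00⟩ + b|01⟩ + c|10⟩ + d|11⟩, it is a product state iff ad − bc = 0.
Here (a, b, c, d) = (1/2, 1/2, (1/2)i, (1/2)i): ad − bc = (1/2)((1/2)i) − (1/2)((1/2)i) = 0, so the state is separable.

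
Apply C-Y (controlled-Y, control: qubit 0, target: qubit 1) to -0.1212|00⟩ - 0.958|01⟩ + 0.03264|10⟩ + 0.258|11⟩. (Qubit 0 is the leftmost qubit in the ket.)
-0.1212|00⟩ - 0.958|01⟩ - 0.258i|10⟩ + 0.03264i|11⟩

C-Y leaves the control-|0⟩ kets |00⟩, |01⟩ unchanged and applies Y to qubit 1 on the control-|1⟩ pair (|10⟩, |11⟩).
Y = [[0, -i], [i, 0]].
With a = amp(|10⟩) = 0.03264 and b = amp(|11⟩) = 0.258:
new amp(|10⟩) = (-i)·b = -0.258i
new amp(|11⟩) = (i)·a = 0.03264i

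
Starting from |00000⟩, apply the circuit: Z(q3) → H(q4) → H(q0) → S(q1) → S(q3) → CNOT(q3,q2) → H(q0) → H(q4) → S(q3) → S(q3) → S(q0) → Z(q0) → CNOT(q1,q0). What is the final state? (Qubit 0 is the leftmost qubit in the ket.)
|00000⟩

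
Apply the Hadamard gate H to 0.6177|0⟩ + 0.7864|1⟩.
0.9928|0⟩ - 0.1193|1⟩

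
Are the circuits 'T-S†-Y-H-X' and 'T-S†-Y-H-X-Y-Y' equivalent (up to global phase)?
Yes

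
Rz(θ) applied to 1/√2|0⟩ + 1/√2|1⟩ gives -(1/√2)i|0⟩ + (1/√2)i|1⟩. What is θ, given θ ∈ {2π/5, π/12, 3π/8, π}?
π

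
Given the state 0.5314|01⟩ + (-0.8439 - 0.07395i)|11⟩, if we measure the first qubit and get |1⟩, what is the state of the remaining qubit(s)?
(-0.9962 - 0.08729i)|1⟩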